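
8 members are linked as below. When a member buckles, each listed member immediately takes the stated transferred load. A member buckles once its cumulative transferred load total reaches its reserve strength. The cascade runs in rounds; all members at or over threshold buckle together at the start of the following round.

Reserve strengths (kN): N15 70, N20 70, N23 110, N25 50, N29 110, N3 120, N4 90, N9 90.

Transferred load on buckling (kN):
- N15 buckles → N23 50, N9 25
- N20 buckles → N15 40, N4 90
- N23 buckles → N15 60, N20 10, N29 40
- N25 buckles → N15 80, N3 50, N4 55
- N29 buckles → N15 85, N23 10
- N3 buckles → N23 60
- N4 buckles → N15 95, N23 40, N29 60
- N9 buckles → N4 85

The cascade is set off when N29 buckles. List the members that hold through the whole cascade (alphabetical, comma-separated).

Round 1 — N29 buckles (initial).
  N15: +85 → 85 ≥ 70
  N23: +10 → 10 < 110
Round 2 — N15 buckles.
  N23: +50 → 60 < 110
  N9: +25 → 25 < 90
No further bucklings.

N20, N23, N25, N3, N4, N9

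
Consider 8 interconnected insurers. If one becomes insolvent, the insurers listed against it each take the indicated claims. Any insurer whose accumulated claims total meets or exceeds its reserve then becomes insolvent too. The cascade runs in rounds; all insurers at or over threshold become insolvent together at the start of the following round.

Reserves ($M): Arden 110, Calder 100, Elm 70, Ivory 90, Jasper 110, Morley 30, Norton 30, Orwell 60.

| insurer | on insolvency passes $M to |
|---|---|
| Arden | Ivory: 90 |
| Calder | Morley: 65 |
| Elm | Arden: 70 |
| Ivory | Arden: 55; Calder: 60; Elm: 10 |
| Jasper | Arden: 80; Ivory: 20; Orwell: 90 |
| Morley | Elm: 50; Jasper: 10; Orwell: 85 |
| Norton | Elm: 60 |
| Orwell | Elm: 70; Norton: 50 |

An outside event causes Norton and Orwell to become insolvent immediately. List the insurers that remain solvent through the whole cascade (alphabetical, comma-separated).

Round 1 — Norton, Orwell become insolvent (initial).
  Elm: +60+70 → 130 ≥ 70
Round 2 — Elm becomes insolvent.
  Arden: +70 → 70 < 110
No further insolvencies.

Arden, Calder, Ivory, Jasper, Morley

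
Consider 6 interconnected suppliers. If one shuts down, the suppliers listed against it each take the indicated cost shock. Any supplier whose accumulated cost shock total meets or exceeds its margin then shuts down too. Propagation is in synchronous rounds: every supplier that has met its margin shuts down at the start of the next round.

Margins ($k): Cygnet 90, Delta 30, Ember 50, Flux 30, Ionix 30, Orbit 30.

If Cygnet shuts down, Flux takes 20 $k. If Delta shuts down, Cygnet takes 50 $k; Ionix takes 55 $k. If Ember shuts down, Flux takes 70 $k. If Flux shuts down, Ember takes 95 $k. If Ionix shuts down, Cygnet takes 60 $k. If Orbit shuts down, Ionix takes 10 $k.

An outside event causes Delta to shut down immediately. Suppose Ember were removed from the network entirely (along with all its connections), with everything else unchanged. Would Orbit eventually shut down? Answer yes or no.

With Ember removed:
Round 1 — Delta shuts down (initial).
  Cygnet: +50 → 50 < 90
  Ionix: +55 → 55 ≥ 30
Round 2 — Ionix shuts down.
  Cygnet: +60 → 110 ≥ 90
Round 3 — Cygnet shuts down.
  Flux: +20 → 20 < 30
No further shutdowns.

no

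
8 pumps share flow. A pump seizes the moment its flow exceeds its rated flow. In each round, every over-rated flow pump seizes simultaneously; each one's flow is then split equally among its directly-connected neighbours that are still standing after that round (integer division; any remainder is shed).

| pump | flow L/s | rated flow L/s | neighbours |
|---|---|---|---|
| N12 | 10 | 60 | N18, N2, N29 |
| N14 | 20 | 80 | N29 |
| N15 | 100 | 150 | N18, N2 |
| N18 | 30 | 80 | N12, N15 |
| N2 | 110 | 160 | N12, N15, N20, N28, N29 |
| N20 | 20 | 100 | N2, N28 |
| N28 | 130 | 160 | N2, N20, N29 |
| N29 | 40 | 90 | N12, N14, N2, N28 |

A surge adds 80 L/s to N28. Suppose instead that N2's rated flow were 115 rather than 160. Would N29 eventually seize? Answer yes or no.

With N2's rated flow at 115:
Round 1 — N28 at 210 > 160. N28 seizes.
  N28 sheds 210 L/s to N2, N20, N29: 70 each.
    N2: 110+70 = 180 > 115
    N20: 20+70 = 90 ≤ 100
    N29: 40+70 = 110 > 90
Round 2 — N2, N29 seize.
  N2 sheds 180 L/s to N12, N15, N20: 60 each.
    N12: 10+60 = 70 > 60
    N15: 100+60 = 160 > 150
    N20: 90+60 = 150 > 100
  N29 sheds 110 L/s to N12, N14: 55 each.
    N12: 70+55 = 125 > 60
    N14: 20+55 = 75 ≤ 80
Round 3 — N12, N15, N20 seize.
  N12 sheds 125 L/s to N18: 125 each.
    N18: 30+125 = 155 > 80
  N15 sheds 160 L/s to N18: 160 each.
    N18: 155+160 = 315 > 80
  N20 sheds 150 L/s: no online neighbours, lost.
Round 4 — N18 seizes.
  N18 sheds 315 L/s: no online neighbours, lost.
No further seizures.

yes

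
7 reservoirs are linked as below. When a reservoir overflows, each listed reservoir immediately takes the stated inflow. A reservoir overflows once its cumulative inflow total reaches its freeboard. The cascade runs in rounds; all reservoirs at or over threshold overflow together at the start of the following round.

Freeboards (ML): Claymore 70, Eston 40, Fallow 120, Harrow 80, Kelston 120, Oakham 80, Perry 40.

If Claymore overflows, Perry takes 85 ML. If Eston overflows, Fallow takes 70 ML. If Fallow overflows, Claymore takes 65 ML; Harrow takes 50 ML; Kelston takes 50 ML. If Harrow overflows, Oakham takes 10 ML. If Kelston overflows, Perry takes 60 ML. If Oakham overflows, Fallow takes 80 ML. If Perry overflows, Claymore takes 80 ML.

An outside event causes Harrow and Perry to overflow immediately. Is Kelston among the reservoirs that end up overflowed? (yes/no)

Round 1 — Harrow, Perry overflow (initial).
  Claymore: +80 → 80 ≥ 70
  Oakham: +10 → 10 < 80
Round 2 — Claymore overflows.
No further overflows.

no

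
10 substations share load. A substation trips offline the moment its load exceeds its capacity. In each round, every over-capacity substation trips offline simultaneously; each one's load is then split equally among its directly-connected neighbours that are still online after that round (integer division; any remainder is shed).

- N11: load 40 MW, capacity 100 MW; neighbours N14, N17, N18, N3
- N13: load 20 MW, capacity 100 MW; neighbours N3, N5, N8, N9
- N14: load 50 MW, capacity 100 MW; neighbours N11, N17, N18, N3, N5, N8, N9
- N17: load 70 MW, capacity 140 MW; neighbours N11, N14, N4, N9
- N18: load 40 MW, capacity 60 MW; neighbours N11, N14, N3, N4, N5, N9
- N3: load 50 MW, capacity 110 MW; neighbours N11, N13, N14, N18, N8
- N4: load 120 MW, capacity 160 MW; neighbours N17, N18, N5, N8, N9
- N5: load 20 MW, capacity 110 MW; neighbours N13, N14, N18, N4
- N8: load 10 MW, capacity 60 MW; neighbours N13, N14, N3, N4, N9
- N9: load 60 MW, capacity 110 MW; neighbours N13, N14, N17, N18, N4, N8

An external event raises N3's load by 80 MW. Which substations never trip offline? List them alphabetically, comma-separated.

N11, N13, N14, N17, N4, N5, N8, N9

Round 1 — N3 at 130 > 110. N3 trips offline.
  N3 sheds 130 MW to N11, N13, N14, N18, N8: 26 each.
    N11: 40+26 = 66 ≤ 100
    N13: 20+26 = 46 ≤ 100
    N14: 50+26 = 76 ≤ 100
    N18: 40+26 = 66 > 60
    N8: 10+26 = 36 ≤ 60
Round 2 — N18 trips offline.
  N18 sheds 66 MW to N11, N14, N4, N5, N9: 13 each (1 lost).
    N11: 66+13 = 79 ≤ 100
    N14: 76+13 = 89 ≤ 100
    N4: 120+13 = 133 ≤ 160
    N5: 20+13 = 33 ≤ 110
    N9: 60+13 = 73 ≤ 110
No further trips.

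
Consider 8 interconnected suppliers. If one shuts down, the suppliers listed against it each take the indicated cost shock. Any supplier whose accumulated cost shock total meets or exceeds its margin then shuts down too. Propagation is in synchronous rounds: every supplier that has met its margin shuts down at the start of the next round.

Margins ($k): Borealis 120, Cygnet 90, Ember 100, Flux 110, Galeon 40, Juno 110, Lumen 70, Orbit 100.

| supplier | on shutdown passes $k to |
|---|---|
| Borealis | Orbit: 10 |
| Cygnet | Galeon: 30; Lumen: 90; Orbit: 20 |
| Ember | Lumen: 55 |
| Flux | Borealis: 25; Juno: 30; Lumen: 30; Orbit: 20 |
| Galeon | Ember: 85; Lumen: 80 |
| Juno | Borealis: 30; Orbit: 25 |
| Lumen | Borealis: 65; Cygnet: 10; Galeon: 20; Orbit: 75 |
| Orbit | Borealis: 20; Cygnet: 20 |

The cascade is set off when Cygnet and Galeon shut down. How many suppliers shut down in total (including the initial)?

Round 1 — Cygnet, Galeon shut down (initial).
  Ember: +85 → 85 < 100
  Lumen: +90+80 → 170 ≥ 70
  Orbit: +20 → 20 < 100
Round 2 — Lumen shuts down.
  Borealis: +65 → 65 < 120
  Orbit: +75 → 95 < 100
No further shutdowns.

3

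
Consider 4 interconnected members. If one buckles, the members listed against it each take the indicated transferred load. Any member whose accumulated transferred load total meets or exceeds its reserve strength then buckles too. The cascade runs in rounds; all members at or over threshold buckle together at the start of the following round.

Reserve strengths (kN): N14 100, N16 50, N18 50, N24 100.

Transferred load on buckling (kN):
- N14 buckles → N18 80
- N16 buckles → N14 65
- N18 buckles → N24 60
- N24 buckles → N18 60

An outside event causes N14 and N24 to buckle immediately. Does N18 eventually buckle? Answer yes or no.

Round 1 — N14, N24 buckle (initial).
  N18: +80+60 → 140 ≥ 50
Round 2 — N18 buckles.
No further bucklings.

yes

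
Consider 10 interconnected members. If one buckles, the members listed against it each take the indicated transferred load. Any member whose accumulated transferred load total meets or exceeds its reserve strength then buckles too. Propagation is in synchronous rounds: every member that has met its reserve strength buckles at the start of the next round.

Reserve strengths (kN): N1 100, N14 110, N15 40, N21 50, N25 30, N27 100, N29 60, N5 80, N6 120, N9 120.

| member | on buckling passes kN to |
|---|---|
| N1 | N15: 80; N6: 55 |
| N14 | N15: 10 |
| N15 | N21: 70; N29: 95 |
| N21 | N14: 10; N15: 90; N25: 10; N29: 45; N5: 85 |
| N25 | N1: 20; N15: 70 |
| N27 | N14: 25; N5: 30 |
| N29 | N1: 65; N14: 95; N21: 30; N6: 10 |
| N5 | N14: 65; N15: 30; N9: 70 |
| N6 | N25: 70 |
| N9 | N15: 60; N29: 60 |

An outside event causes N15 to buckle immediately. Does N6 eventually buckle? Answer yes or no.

Round 1 — N15 buckles (initial).
  N21: +70 → 70 ≥ 50
  N29: +95 → 95 ≥ 60
Round 2 — N21, N29 buckle.
  N1: +65 → 65 < 100
  N14: +10+95 → 105 < 110
  N25: +10 → 10 < 30
  N5: +85 → 85 ≥ 80
  N6: +10 → 10 < 120
Round 3 — N5 buckles.
  N14: +65 → 170 ≥ 110
  N9: +70 → 70 < 120
Round 4 — N14 buckles.
No further bucklings.

no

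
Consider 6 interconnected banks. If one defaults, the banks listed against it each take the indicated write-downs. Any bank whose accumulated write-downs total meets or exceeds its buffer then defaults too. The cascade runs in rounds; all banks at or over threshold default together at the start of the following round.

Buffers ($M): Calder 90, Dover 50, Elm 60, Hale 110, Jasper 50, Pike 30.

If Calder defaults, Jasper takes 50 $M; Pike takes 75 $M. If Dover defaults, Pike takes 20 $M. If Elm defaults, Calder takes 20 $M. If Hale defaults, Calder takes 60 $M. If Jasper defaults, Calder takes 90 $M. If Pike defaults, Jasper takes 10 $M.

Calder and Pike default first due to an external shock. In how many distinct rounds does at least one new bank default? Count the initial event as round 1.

Round 1 — Calder, Pike default (initial).
  Jasper: +50+10 → 60 ≥ 50
Round 2 — Jasper defaults.
No further defaults.

2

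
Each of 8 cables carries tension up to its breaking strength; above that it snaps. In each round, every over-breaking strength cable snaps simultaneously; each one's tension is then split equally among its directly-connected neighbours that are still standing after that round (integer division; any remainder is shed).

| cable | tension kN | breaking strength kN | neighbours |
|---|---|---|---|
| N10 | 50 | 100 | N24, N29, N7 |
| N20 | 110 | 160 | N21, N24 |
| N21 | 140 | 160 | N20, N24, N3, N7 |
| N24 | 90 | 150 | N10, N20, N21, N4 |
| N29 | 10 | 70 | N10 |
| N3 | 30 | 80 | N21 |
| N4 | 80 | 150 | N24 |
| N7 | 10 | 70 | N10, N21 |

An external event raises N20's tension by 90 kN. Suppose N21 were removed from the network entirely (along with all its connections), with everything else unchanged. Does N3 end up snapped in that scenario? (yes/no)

With N21 removed:
Round 1 — N20 at 200 > 160. N20 snaps.
  N20 sheds 200 kN to N24: 200 each.
    N24: 90+200 = 290 > 150
Round 2 — N24 snaps.
  N24 sheds 290 kN to N10, N4: 145 each.
    N10: 50+145 = 195 > 100
    N4: 80+145 = 225 > 150
Round 3 — N10, N4 snap.
  N10 sheds 195 kN to N29, N7: 97 each (1 lost).
    N29: 10+97 = 107 > 70
    N7: 10+97 = 107 > 70
  N4 sheds 225 kN: no online neighbours, lost.
Round 4 — N29, N7 snap.
  N29 sheds 107 kN: no online neighbours, lost.
  N7 sheds 107 kN: no online neighbours, lost.
No further breaks.

no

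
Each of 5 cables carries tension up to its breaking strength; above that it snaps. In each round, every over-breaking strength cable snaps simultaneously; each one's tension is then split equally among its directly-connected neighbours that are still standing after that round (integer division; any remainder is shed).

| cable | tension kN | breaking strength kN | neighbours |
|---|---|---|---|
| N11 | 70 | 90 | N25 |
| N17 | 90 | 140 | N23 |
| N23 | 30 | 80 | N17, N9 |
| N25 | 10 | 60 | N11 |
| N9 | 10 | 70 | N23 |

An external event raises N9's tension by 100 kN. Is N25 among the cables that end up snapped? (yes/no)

Round 1 — N9 at 110 > 70. N9 snaps.
  N9 sheds 110 kN to N23: 110 each.
    N23: 30+110 = 140 > 80
Round 2 — N23 snaps.
  N23 sheds 140 kN to N17: 140 each.
    N17: 90+140 = 230 > 140
Round 3 — N17 snaps.
  N17 sheds 230 kN: no online neighbours, lost.
No further breaks.

no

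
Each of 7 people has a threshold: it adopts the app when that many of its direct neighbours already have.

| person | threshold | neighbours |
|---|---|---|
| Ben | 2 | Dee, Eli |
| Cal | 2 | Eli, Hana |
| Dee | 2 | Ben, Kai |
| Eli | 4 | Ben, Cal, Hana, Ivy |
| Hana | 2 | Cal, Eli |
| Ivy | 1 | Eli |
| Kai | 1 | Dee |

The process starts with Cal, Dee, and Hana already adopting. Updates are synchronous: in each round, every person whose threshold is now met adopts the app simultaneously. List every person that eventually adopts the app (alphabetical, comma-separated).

Cal, Dee, Hana, Kai

Round 1 — Cal, Dee, Hana adopt the app (initial).
Round 2 — checking thresholds:
  Ben: 1 of 2 neighbours < 2, holds.
  Eli: 2 of 4 neighbours < 4, holds.
  Kai: 1 of 1 neighbours ≥ 1, adopts the app.
Round 3 — no new adoptions; cascade stops.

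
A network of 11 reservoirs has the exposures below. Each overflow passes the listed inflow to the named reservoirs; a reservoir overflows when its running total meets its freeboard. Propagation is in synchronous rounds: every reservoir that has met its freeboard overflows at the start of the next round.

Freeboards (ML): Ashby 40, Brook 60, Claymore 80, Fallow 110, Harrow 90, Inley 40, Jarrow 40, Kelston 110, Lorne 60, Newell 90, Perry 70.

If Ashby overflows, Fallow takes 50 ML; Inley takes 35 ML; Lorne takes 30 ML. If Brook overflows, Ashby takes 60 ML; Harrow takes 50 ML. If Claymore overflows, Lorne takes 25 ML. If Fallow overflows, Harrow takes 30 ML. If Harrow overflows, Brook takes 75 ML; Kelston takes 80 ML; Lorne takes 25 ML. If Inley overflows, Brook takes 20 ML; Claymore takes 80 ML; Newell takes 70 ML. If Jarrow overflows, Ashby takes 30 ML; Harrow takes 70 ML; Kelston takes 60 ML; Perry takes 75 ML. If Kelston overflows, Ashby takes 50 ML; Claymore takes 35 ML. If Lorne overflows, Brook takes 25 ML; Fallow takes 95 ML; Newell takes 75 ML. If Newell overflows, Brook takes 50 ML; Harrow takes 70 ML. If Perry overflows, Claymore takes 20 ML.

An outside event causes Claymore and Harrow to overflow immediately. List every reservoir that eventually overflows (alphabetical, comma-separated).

Round 1 — Claymore, Harrow overflow (initial).
  Brook: +75 → 75 ≥ 60
  Kelston: +80 → 80 < 110
  Lorne: +25+25 → 50 < 60
Round 2 — Brook overflows.
  Ashby: +60 → 60 ≥ 40
Round 3 — Ashby overflows.
  Fallow: +50 → 50 < 110
  Inley: +35 → 35 < 40
  Lorne: +30 → 80 ≥ 60
Round 4 — Lorne overflows.
  Fallow: +95 → 145 ≥ 110
  Newell: +75 → 75 < 90
Round 5 — Fallow overflows.
No further overflows.

Ashby, Brook, Claymore, Fallow, Harrow, Lorne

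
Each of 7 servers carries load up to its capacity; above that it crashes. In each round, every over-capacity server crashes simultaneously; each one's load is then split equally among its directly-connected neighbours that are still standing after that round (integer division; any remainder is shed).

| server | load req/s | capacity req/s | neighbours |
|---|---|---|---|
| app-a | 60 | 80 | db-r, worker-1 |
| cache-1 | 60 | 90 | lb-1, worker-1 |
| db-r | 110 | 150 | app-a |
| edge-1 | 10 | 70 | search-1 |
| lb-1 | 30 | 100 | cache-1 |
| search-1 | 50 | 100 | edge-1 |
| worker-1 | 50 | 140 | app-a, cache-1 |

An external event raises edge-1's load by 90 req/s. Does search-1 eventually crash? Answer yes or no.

yes

Round 1 — edge-1 at 100 > 70. edge-1 crashes.
  edge-1 sheds 100 req/s to search-1: 100 each.
    search-1: 50+100 = 150 > 100
Round 2 — search-1 crashes.
  search-1 sheds 150 req/s: no online neighbours, lost.
No further crashes.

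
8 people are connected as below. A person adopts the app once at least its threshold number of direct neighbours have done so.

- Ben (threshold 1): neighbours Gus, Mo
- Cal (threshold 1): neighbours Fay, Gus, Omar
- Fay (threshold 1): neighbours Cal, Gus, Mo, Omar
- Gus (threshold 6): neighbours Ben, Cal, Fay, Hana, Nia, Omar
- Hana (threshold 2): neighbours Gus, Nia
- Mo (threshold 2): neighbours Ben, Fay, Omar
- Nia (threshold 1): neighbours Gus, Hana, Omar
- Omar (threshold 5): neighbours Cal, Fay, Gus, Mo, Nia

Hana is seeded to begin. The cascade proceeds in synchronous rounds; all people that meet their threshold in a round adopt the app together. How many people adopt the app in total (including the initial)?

Round 1 — Hana adopts the app (initial).
Round 2 — checking thresholds:
  Gus: 1 of 6 neighbours < 6, not yet.
  Nia: 1 of 3 neighbours ≥ 1, adopts the app.
Round 3 — no new adoptions; cascade stops.

2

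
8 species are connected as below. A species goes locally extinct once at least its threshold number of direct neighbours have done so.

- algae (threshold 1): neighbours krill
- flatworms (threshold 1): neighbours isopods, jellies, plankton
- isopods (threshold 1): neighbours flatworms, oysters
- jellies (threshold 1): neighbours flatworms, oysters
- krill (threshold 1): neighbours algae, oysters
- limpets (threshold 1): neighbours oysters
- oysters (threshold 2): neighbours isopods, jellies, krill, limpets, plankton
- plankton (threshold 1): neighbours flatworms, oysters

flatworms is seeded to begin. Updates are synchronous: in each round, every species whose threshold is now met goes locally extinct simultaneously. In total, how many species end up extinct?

8

Round 1 — flatworms goes locally extinct (initial).
Round 2 — checking thresholds:
  isopods: 1 of 2 neighbours ≥ 1, goes locally extinct.
  jellies: 1 of 2 neighbours ≥ 1, goes locally extinct.
  plankton: 1 of 2 neighbours ≥ 1, goes locally extinct.
Round 3 — checking thresholds:
  oysters: 3 of 5 neighbours ≥ 2, goes locally extinct.
Round 4 — checking thresholds:
  krill: 1 of 2 neighbours ≥ 1, goes locally extinct.
  limpets: 1 of 1 neighbours ≥ 1, goes locally extinct.
Round 5 — checking thresholds:
  algae: 1 of 1 neighbours ≥ 1, goes locally extinct.
Round 6 — no new extinctions; cascade stops.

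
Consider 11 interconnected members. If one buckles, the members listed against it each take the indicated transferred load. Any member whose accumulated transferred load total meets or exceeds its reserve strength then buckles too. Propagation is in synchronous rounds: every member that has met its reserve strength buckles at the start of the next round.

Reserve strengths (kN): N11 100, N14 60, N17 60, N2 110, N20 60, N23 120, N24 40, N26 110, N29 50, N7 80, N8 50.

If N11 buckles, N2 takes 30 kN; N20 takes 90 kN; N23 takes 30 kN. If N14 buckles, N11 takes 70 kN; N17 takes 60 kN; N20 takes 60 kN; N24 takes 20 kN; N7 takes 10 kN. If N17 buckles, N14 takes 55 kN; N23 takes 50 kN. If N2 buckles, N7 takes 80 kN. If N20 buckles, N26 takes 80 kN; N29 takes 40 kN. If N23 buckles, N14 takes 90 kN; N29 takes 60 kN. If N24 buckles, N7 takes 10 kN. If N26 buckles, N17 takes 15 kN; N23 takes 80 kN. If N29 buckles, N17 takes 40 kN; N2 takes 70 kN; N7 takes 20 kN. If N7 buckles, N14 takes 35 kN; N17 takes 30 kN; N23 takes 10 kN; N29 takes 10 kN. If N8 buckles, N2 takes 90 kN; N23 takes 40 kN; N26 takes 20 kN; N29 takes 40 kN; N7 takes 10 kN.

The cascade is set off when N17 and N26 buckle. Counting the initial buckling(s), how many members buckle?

Round 1 — N17, N26 buckle (initial).
  N14: +55 → 55 < 60
  N23: +50+80 → 130 ≥ 120
Round 2 — N23 buckles.
  N14: +90 → 145 ≥ 60
  N29: +60 → 60 ≥ 50
Round 3 — N14, N29 buckle.
  N11: +70 → 70 < 100
  N2: +70 → 70 < 110
  N20: +60 → 60 ≥ 60
  N24: +20 → 20 < 40
  N7: +10+20 → 30 < 80
Round 4 — N20 buckles.
No further bucklings.

6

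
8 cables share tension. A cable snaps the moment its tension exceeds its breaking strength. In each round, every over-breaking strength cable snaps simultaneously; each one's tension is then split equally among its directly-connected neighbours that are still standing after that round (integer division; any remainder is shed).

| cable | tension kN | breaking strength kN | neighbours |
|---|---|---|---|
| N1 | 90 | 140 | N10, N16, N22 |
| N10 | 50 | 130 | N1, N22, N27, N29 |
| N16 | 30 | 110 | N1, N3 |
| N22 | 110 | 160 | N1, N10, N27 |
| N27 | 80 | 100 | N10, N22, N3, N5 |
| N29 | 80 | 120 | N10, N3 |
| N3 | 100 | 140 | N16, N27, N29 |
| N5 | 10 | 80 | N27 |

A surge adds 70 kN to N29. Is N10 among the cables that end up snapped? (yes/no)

yes

Round 1 — N29 at 150 > 120. N29 snaps.
  N29 sheds 150 kN to N10, N3: 75 each.
    N10: 50+75 = 125 ≤ 130
    N3: 100+75 = 175 > 140
Round 2 — N3 snaps.
  N3 sheds 175 kN to N16, N27: 87 each (1 lost).
    N16: 30+87 = 117 > 110
    N27: 80+87 = 167 > 100
Round 3 — N16, N27 snap.
  N16 sheds 117 kN to N1: 117 each.
    N1: 90+117 = 207 > 140
  N27 sheds 167 kN to N10, N22, N5: 55 each (2 lost).
    N10: 125+55 = 180 > 130
    N22: 110+55 = 165 > 160
    N5: 10+55 = 65 ≤ 80
Round 4 — N1, N10, N22 snap.
  N1 sheds 207 kN: no online neighbours, lost.
  N10 sheds 180 kN: no online neighbours, lost.
  N22 sheds 165 kN: no online neighbours, lost.
No further breaks.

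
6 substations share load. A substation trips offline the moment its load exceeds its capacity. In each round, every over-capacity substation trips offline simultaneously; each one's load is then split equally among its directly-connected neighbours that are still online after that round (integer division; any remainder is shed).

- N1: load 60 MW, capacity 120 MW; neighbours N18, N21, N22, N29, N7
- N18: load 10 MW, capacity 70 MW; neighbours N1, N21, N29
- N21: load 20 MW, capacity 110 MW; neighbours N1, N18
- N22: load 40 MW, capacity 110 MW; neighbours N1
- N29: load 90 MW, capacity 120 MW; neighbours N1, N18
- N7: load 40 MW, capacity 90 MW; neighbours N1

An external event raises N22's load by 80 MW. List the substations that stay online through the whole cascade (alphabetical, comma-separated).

Round 1 — N22 at 120 > 110. N22 trips offline.
  N22 sheds 120 MW to N1: 120 each.
    N1: 60+120 = 180 > 120
Round 2 — N1 trips offline.
  N1 sheds 180 MW to N18, N21, N29, N7: 45 each.
    N18: 10+45 = 55 ≤ 70
    N21: 20+45 = 65 ≤ 110
    N29: 90+45 = 135 > 120
    N7: 40+45 = 85 ≤ 90
Round 3 — N29 trips offline.
  N29 sheds 135 MW to N18: 135 each.
    N18: 55+135 = 190 > 70
Round 4 — N18 trips offline.
  N18 sheds 190 MW to N21: 190 each.
    N21: 65+190 = 255 > 110
Round 5 — N21 trips offline.
  N21 sheds 255 MW: no online neighbours, lost.
No further trips.

N7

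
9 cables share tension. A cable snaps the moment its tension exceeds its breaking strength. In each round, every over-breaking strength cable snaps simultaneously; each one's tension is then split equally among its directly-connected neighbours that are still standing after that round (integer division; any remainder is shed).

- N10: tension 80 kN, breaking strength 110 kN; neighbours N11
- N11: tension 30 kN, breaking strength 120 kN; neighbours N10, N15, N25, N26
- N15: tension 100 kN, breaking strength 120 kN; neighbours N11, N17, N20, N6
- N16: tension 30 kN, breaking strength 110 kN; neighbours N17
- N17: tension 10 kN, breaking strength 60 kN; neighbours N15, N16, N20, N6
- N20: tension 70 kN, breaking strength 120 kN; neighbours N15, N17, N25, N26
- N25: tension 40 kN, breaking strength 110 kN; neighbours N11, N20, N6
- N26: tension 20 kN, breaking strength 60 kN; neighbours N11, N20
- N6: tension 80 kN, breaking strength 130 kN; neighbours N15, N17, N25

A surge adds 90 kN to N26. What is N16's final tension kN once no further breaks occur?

79

Round 1 — N26 at 110 > 60. N26 snaps.
  N26 sheds 110 kN to N11, N20: 55 each.
    N11: 30+55 = 85 ≤ 120
    N20: 70+55 = 125 > 120
Round 2 — N20 snaps.
  N20 sheds 125 kN to N15, N17, N25: 41 each (2 lost).
    N15: 100+41 = 141 > 120
    N17: 10+41 = 51 ≤ 60
    N25: 40+41 = 81 ≤ 110
Round 3 — N15 snaps.
  N15 sheds 141 kN to N11, N17, N6: 47 each.
    N11: 85+47 = 132 > 120
    N17: 51+47 = 98 > 60
    N6: 80+47 = 127 ≤ 130
Round 4 — N11, N17 snap.
  N11 sheds 132 kN to N10, N25: 66 each.
    N10: 80+66 = 146 > 110
    N25: 81+66 = 147 > 110
  N17 sheds 98 kN to N16, N6: 49 each.
    N16: 30+49 = 79 ≤ 110
    N6: 127+49 = 176 > 130
Round 5 — N10, N25, N6 snap.
  N10 sheds 146 kN: no online neighbours, lost.
  N25 sheds 147 kN: no online neighbours, lost.
  N6 sheds 176 kN: no online neighbours, lost.
No further breaks.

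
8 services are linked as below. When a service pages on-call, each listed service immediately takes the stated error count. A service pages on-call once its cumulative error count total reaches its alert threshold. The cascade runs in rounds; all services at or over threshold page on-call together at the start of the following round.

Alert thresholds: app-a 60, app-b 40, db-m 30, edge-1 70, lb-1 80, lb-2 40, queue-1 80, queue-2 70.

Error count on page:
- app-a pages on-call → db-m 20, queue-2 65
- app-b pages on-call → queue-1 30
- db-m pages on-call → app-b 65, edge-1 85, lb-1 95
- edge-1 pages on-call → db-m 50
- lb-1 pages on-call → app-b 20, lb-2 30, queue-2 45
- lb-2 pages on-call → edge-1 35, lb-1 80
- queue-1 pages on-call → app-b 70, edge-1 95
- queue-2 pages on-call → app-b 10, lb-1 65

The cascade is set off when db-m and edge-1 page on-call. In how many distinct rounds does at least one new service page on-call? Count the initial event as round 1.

Round 1 — db-m, edge-1 page on-call (initial).
  app-b: +65 → 65 ≥ 40
  lb-1: +95 → 95 ≥ 80
Round 2 — app-b, lb-1 page on-call.
  lb-2: +30 → 30 < 40
  queue-1: +30 → 30 < 80
  queue-2: +45 → 45 < 70
No further pages.

2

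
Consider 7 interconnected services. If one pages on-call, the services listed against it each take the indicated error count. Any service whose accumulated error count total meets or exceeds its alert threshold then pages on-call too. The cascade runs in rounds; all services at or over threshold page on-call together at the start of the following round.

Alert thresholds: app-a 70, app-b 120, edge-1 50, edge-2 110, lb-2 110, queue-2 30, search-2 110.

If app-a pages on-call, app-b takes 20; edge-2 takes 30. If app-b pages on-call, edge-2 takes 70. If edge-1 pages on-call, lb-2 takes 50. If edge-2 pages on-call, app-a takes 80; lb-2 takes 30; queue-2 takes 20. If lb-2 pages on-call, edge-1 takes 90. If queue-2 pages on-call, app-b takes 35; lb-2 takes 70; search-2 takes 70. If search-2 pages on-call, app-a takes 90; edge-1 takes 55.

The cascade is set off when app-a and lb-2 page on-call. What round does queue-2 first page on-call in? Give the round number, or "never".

Round 1 — app-a, lb-2 page on-call (initial).
  app-b: +20 → 20 < 120
  edge-1: +90 → 90 ≥ 50
  edge-2: +30 → 30 < 110
Round 2 — edge-1 pages on-call.
No further pages.

never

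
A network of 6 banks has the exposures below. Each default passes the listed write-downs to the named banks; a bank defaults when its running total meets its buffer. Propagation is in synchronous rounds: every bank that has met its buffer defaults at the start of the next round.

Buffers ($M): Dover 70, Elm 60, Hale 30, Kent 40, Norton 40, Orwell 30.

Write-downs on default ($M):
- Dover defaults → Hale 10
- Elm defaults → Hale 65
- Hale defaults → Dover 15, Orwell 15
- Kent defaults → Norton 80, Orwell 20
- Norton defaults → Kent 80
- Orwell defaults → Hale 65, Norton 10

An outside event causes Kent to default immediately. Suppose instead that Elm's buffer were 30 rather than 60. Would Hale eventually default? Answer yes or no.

With Elm's buffer at 30:
Round 1 — Kent defaults (initial).
  Norton: +80 → 80 ≥ 40
  Orwell: +20 → 20 < 30
Round 2 — Norton defaults.
No further defaults.

no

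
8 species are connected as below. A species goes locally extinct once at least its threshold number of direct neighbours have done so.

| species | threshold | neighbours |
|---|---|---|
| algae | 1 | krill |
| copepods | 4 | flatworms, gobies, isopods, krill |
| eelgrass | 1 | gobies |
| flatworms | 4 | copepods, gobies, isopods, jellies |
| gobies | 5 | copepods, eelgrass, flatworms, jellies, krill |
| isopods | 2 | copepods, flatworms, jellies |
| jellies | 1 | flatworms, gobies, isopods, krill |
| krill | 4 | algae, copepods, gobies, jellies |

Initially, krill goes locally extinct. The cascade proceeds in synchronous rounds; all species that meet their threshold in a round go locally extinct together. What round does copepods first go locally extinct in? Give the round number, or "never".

never

Round 1 — krill goes locally extinct (initial).
Round 2 — checking thresholds:
  algae: 1 of 1 neighbours ≥ 1, goes locally extinct.
  copepods: 1 of 4 neighbours < 4, below threshold.
  gobies: 1 of 5 neighbours < 5, below threshold.
  jellies: 1 of 4 neighbours ≥ 1, goes locally extinct.
Round 3 — no new extinctions; cascade stops.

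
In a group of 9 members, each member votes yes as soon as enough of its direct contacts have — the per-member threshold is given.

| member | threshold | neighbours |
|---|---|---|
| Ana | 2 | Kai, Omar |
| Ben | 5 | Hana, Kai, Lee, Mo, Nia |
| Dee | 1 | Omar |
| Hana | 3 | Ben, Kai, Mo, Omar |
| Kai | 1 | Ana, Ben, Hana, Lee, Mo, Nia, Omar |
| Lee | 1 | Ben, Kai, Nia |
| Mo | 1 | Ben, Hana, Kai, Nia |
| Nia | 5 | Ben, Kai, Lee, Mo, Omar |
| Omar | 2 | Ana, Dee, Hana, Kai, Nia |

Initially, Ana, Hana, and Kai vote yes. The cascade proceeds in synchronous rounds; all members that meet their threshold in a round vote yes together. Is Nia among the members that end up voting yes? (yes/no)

no

Round 1 — Ana, Hana, Kai vote yes (initial).
Round 2 — checking thresholds:
  Ben: 2 of 5 neighbours < 5, not yet.
  Lee: 1 of 3 neighbours ≥ 1, votes yes.
  Mo: 2 of 4 neighbours ≥ 1, votes yes.
  Nia: 1 of 5 neighbours < 5, not yet.
  Omar: 3 of 5 neighbours ≥ 2, votes yes.
Round 3 — checking thresholds:
  Ben: 4 of 5 neighbours < 5, not yet.
  Dee: 1 of 1 neighbours ≥ 1, votes yes.
  Nia: 4 of 5 neighbours < 5, not yet.
Round 4 — no new yes votes; cascade stops.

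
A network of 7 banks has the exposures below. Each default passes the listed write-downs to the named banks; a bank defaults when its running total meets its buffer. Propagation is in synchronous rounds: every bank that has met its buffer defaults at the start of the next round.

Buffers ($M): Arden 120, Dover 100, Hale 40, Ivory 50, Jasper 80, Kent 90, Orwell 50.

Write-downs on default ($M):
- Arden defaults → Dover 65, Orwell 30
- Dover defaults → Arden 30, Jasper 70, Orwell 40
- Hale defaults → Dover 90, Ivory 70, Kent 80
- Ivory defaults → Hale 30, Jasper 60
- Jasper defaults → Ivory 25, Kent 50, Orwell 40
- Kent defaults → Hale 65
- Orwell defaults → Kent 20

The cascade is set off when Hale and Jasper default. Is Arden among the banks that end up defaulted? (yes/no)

no

Round 1 — Hale, Jasper default (initial).
  Dover: +90 → 90 < 100
  Ivory: +70+25 → 95 ≥ 50
  Kent: +80+50 → 130 ≥ 90
  Orwell: +40 → 40 < 50
Round 2 — Ivory, Kent default.
No further defaults.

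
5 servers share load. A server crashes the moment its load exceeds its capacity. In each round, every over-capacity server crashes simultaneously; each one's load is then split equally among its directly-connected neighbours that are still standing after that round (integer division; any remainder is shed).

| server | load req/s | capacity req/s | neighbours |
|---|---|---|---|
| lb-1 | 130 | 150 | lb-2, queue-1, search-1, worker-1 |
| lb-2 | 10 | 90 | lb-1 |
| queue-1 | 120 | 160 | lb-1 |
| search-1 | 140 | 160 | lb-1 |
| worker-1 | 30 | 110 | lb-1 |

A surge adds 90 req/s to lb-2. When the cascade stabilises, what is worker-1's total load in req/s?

106

Round 1 — lb-2 at 100 > 90. lb-2 crashes.
  lb-2 sheds 100 req/s to lb-1: 100 each.
    lb-1: 130+100 = 230 > 150
Round 2 — lb-1 crashes.
  lb-1 sheds 230 req/s to queue-1, search-1, worker-1: 76 each (2 lost).
    queue-1: 120+76 = 196 > 160
    search-1: 140+76 = 216 > 160
    worker-1: 30+76 = 106 ≤ 110
Round 3 — queue-1, search-1 crash.
  queue-1 sheds 196 req/s: no online neighbours, lost.
  search-1 sheds 216 req/s: no online neighbours, lost.
No further crashes.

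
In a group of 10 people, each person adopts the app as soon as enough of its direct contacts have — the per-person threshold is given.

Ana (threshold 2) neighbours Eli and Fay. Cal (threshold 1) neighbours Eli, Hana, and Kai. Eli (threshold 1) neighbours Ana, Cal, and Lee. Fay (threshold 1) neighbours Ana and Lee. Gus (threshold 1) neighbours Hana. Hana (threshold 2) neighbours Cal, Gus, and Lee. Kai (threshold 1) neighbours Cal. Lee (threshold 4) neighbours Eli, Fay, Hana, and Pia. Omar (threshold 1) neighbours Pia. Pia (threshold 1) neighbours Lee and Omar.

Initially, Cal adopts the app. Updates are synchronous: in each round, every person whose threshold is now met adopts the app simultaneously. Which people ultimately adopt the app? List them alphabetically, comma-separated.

Round 1 — Cal adopts the app (initial).
Round 2 — checking thresholds:
  Eli: 1 of 3 neighbours ≥ 1, adopts the app.
  Hana: 1 of 3 neighbours < 2, not yet.
  Kai: 1 of 1 neighbours ≥ 1, adopts the app.
Round 3 — no new adoptions; cascade stops.

Cal, Eli, Kai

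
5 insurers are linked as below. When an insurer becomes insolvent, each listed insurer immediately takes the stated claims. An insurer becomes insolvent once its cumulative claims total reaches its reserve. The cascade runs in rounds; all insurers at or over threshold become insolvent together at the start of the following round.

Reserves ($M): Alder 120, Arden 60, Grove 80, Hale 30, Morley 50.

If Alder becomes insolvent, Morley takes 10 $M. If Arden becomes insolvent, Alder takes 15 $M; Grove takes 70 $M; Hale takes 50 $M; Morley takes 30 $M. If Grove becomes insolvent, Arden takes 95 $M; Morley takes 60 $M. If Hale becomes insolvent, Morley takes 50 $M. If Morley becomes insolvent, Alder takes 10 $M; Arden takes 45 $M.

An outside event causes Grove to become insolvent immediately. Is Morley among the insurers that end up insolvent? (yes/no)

Round 1 — Grove becomes insolvent (initial).
  Arden: +95 → 95 ≥ 60
  Morley: +60 → 60 ≥ 50
Round 2 — Arden, Morley become insolvent.
  Alder: +15+10 → 25 < 120
  Hale: +50 → 50 ≥ 30
Round 3 — Hale becomes insolvent.
No further insolvencies.

yes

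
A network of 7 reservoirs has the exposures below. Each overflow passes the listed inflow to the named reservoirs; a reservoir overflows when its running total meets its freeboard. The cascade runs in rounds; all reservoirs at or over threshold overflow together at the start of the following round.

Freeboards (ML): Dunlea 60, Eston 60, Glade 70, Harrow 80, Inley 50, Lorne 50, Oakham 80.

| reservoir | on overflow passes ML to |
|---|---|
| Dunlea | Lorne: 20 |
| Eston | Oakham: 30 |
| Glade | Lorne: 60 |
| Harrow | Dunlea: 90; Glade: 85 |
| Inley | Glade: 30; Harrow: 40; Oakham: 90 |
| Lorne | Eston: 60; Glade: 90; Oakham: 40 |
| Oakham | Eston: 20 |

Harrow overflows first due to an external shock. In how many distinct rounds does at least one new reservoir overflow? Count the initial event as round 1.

Round 1 — Harrow overflows (initial).
  Dunlea: +90 → 90 ≥ 60
  Glade: +85 → 85 ≥ 70
Round 2 — Dunlea, Glade overflow.
  Lorne: +20+60 → 80 ≥ 50
Round 3 — Lorne overflows.
  Eston: +60 → 60 ≥ 60
  Oakham: +40 → 40 < 80
Round 4 — Eston overflows.
  Oakham: +30 → 70 < 80
No further overflows.

4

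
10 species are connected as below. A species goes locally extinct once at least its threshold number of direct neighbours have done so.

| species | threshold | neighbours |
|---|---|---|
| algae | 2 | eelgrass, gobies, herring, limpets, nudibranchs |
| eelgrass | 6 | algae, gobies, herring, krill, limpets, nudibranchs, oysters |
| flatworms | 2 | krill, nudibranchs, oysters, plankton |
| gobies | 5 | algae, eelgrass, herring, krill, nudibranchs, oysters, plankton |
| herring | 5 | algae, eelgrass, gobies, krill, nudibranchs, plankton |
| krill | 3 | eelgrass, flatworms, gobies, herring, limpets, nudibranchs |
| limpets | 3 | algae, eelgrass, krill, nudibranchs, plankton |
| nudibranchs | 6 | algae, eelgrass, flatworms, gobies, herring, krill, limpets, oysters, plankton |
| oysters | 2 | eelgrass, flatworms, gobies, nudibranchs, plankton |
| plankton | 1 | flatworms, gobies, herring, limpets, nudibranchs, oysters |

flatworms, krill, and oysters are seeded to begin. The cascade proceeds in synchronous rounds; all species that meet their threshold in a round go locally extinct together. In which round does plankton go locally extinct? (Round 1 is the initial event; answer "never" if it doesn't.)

2

Round 1 — flatworms, krill, oysters go locally extinct (initial).
Round 2 — checking thresholds:
  eelgrass: 2 of 7 neighbours < 6, holds.
  gobies: 2 of 7 neighbours < 5, holds.
  herring: 1 of 6 neighbours < 5, holds.
  limpets: 1 of 5 neighbours < 3, holds.
  nudibranchs: 3 of 9 neighbours < 6, holds.
  plankton: 2 of 6 neighbours ≥ 1, goes locally extinct.
Round 3 — no new extinctions; cascade stops.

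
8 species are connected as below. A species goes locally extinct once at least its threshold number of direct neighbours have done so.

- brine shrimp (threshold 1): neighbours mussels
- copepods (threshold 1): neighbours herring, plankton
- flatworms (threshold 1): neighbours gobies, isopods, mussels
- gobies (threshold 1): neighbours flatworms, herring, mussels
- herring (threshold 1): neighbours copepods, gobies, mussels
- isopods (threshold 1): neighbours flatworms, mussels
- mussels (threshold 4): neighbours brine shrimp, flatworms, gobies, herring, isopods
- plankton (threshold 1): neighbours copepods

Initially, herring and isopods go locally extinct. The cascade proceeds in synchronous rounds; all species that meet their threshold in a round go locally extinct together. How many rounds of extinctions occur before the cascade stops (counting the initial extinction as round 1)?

4

Round 1 — herring, isopods go locally extinct (initial).
Round 2 — checking thresholds:
  copepods: 1 of 2 neighbours ≥ 1, goes locally extinct.
  flatworms: 1 of 3 neighbours ≥ 1, goes locally extinct.
  gobies: 1 of 3 neighbours ≥ 1, goes locally extinct.
  mussels: 2 of 5 neighbours < 4, below threshold.
Round 3 — checking thresholds:
  mussels: 4 of 5 neighbours ≥ 4, goes locally extinct.
  plankton: 1 of 1 neighbours ≥ 1, goes locally extinct.
Round 4 — checking thresholds:
  brine shrimp: 1 of 1 neighbours ≥ 1, goes locally extinct.
Round 5 — no new extinctions; cascade stops.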